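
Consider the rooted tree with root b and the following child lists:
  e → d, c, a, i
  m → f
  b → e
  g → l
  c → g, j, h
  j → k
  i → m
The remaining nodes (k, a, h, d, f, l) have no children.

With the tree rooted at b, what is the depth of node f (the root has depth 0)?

4

Path from b to f: b–e–i–m–f, which has 4 edges.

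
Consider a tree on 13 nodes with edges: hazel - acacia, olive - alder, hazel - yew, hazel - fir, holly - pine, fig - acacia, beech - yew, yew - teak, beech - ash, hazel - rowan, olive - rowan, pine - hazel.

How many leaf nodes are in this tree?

Exactly 6 nodes have a single neighbour: alder, ash, fig, fir, holly, teak.

6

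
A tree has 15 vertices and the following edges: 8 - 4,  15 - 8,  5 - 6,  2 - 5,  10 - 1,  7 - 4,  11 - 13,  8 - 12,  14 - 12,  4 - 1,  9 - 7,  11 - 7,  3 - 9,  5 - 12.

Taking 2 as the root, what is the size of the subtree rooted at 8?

10

8's subtree: {8, 4, 15, 7, 1, 11, 9, 10, 13, 3}, size 10.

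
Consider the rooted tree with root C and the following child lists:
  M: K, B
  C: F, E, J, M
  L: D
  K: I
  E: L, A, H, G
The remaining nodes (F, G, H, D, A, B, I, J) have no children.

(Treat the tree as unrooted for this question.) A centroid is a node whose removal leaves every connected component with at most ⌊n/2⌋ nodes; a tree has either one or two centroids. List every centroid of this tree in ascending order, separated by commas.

Delete C: the remaining components have sizes 6, 4, 1, 1. Max 6 ≤ 6, so C is a centroid.
Every other node leaves some component of size > 6, so the centroid is unique.

C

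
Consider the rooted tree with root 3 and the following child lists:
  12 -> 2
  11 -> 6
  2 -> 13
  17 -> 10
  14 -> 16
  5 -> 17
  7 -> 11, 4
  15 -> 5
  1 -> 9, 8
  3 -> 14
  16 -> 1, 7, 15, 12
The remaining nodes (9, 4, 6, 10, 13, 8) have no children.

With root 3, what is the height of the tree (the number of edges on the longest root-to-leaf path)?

6

A deepest node is 10, reached by 3 → 14 → 16 → 15 → 5 → 17 → 10.
That path has 6 edges, so the height is 6.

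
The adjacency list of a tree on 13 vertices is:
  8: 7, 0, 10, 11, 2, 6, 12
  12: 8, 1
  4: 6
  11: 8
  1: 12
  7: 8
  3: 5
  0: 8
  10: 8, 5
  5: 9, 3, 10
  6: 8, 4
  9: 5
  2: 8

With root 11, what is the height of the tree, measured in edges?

4

A deepest node is 9, reached by 11–8–10–5–9.
That path has 4 edges, so the height is 4.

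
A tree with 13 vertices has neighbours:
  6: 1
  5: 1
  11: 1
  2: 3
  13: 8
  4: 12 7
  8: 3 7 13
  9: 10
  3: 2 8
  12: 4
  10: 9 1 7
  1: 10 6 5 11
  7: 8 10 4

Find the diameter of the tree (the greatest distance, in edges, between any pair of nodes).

6

A longest path is 5–1–10–7–8–3–2, with 6 edges.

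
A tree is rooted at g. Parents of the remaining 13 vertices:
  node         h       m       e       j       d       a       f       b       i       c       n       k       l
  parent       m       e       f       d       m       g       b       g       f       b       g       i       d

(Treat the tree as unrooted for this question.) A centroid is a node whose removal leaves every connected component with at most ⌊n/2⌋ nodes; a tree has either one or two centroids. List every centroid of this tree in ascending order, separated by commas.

f

If f is removed the pieces have sizes 6, 5, 2, all ≤ ⌊14/2⌋ = 7.
Every other node leaves some component of size > 7, so the centroid is unique.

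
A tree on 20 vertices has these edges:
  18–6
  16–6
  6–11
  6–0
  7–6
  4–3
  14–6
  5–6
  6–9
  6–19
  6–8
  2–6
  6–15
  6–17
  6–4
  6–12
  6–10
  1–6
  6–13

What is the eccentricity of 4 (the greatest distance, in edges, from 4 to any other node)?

2

A farthest node from 4 is 13 (18, 1, 19, 10, 7, 16, 9, 2, 5, 12, 15, 17, 14, 11, 8, 0 also at distance 2).
The path 4 – 6 – 13 has 2 edges.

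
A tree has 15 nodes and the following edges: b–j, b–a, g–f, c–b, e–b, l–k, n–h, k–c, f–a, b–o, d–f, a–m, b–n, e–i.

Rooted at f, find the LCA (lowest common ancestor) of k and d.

f

k's ancestor chain is k, c, b, a, f and d's is d, f; they first meet at f.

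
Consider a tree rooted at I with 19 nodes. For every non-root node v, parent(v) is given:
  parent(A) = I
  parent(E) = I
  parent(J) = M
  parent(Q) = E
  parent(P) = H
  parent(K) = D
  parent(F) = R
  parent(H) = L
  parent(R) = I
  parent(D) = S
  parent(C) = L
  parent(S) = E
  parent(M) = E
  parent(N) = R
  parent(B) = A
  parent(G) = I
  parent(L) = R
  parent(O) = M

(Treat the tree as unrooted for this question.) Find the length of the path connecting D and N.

Walking from D: D–S–E–I–R–N. Length 5.

5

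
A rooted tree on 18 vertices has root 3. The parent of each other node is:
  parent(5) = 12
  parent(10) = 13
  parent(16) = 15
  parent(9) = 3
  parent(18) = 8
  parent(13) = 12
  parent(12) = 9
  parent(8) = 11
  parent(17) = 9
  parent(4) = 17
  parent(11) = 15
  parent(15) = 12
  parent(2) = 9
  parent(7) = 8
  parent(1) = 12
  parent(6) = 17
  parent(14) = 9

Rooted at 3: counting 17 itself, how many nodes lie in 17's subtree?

3

17's subtree: {17, 4, 6}, size 3.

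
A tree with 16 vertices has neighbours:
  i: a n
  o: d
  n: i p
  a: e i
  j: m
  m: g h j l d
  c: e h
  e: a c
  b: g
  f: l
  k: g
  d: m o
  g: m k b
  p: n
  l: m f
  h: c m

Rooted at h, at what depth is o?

3

Path from h to o: h – m – d – o, which has 3 edges.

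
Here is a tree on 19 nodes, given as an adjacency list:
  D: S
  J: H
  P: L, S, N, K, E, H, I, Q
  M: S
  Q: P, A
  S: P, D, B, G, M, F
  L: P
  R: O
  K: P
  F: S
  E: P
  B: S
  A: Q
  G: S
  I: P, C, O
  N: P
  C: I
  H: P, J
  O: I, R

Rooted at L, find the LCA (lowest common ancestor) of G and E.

P

Ancestors of G (toward the root): G, S, P, L.
Ancestors of E: E, P, L.
The deepest node appearing in both lists is P.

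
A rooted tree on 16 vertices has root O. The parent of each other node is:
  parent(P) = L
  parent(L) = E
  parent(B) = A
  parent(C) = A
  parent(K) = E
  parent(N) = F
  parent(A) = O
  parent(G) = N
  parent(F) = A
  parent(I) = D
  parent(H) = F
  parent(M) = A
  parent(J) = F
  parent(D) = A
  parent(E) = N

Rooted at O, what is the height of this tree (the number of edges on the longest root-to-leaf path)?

6

A deepest node is P, reached by O–A–F–N–E–L–P.
That path has 6 edges, so the height is 6.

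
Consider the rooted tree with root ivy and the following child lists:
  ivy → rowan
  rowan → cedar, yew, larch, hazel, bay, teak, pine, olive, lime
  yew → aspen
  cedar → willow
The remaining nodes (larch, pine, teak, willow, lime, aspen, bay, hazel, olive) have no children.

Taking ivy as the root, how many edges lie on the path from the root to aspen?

ivy – rowan – yew – aspen — 3 edges.

3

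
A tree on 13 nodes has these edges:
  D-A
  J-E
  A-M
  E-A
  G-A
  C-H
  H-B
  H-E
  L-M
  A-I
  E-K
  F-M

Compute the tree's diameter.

A longest path is C-H-E-A-M-L, with 5 edges.

5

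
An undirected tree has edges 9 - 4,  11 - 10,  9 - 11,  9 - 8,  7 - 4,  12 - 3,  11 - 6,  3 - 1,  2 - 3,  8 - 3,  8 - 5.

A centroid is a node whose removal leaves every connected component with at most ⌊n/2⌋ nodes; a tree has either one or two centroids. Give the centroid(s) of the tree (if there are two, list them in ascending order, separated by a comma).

Removing 9 splits the tree into components of sizes 6, 3, 2; the largest is 6 ≤ ⌊12/2⌋ = 6.
Its neighbour 8 also leaves a largest component of size 6, so both are centroids.

8, 9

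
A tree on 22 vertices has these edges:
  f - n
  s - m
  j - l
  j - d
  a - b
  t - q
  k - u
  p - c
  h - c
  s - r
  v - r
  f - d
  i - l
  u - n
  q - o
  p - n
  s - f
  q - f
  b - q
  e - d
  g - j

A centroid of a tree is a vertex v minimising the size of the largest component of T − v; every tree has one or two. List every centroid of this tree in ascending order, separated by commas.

Removing f splits the tree into components of sizes 6, 6, 5, 4; the largest is 6 ≤ ⌊22/2⌋ = 11.
No neighbour of f does as well, so f is the unique centroid.

f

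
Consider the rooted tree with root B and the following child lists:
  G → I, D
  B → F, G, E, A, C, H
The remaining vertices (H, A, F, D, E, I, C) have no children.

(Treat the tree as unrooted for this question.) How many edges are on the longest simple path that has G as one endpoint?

2

The node farthest from G is F (C, H, A, E also at distance 2), via G – B – F — 2 edges.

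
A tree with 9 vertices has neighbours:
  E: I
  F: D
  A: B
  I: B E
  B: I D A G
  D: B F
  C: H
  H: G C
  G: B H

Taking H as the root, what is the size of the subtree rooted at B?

Descendants of B (including itself): B, D, I, A, F, E. That's 6.

6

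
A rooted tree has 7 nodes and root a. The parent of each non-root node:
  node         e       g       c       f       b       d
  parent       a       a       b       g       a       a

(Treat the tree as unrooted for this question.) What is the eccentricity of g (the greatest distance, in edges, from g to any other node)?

Distances from g peak at 3, attained at c.
g-a-b-c

3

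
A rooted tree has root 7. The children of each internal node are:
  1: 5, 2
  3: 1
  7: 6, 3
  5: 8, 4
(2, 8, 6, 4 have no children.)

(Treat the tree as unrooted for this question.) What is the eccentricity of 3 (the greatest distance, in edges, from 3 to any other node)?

3

A farthest node from 3 is 4 (8 also at distance 3).
The path 3 – 1 – 5 – 4 has 3 edges.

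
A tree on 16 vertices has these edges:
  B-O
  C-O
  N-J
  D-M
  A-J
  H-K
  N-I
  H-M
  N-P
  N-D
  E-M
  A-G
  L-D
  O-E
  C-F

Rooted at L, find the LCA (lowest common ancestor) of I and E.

Ancestors of I (toward the root): I, N, D, L.
Ancestors of E: E, M, D, L.
The deepest node appearing in both lists is D.

D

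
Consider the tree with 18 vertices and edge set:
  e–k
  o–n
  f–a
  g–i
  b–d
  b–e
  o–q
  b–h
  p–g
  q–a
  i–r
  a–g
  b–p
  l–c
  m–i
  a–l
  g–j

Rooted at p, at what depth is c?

4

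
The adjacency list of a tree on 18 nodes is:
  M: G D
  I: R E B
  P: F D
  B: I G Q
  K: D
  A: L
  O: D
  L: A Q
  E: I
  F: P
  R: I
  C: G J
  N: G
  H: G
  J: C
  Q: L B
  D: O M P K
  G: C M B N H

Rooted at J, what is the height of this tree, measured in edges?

6

F sits deepest: J – C – G – M – D – P – F — 6 edges from the root.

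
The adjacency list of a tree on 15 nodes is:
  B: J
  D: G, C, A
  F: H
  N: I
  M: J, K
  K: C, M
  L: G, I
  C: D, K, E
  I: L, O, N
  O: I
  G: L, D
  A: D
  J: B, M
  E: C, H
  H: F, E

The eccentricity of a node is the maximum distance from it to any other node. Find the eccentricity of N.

9

The node farthest from N is B, via N – I – L – G – D – C – K – M – J – B — 9 edges.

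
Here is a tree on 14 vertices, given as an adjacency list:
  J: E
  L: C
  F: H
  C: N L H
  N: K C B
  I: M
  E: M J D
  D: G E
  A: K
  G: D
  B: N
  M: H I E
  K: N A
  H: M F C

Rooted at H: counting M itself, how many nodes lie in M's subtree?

6

The subtree rooted at M contains: M, E, I, D, J, G — 6 nodes.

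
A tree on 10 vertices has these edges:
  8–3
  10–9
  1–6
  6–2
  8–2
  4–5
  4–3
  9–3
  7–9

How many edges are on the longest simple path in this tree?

6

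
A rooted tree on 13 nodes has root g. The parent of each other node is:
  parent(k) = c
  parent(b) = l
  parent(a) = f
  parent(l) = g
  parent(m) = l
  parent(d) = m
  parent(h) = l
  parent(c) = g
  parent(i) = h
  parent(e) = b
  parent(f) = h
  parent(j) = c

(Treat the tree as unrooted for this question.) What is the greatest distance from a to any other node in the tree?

The node farthest from a is k (j also at distance 6), via a-f-h-l-g-c-k — 6 edges.

6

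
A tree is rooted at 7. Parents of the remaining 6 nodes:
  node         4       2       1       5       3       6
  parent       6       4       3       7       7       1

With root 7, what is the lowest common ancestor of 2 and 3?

2's ancestor chain is 2, 4, 6, 1, 3, 7 and 3's is 3, 7; they first meet at 3.

3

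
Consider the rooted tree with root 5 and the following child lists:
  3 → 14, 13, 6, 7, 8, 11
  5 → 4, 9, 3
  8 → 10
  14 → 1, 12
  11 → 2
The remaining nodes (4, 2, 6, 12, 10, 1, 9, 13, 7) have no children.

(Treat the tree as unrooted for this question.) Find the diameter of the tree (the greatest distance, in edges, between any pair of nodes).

4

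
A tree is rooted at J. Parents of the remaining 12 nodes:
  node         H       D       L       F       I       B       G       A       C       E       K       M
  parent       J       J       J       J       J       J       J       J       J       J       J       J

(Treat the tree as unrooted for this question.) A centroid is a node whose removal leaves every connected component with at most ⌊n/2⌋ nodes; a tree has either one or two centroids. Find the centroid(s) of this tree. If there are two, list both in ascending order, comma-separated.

J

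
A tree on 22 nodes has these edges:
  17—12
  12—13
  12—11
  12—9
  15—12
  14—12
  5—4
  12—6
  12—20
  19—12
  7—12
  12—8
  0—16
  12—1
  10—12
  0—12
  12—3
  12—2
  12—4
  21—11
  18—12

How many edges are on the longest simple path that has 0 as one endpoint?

3

The node farthest from 0 is 5 (21 also at distance 3), via 0–12–4–5 — 3 edges.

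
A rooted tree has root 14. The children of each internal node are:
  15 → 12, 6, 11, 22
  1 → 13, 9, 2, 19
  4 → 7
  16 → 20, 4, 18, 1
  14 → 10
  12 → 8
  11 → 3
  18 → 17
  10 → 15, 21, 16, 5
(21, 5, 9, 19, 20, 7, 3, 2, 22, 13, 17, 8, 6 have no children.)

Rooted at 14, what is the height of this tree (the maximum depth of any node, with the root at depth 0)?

4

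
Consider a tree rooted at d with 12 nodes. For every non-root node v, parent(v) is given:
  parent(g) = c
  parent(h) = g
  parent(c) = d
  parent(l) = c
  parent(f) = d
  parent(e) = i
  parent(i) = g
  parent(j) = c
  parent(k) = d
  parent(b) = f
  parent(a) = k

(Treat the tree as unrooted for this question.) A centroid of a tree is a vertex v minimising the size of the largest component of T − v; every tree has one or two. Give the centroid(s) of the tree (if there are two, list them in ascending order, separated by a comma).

c

Removing c splits the tree into components of sizes 5, 4, 1, 1; the largest is 5 ≤ ⌊12/2⌋ = 6.
No neighbour of c does as well, so c is the unique centroid.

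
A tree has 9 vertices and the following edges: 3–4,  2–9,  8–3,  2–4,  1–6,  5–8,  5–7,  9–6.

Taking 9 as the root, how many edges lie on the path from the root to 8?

4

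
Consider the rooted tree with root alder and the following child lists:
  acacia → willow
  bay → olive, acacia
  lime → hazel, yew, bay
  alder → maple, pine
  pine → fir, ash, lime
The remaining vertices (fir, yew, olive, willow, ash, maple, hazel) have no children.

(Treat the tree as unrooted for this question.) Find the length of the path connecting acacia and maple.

acacia – bay – lime – pine – alder – maple: 5 edges.

5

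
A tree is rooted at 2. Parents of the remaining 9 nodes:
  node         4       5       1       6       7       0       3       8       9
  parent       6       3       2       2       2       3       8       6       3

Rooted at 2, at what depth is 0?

4

Climbing from 0 to the root: 0 – 3 – 8 – 6 – 2. That's 4 steps.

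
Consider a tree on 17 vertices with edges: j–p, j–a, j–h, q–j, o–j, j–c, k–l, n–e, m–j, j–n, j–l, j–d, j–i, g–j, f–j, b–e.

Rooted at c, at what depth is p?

2

Climbing from p to the root: p – j – c. That's 2 steps.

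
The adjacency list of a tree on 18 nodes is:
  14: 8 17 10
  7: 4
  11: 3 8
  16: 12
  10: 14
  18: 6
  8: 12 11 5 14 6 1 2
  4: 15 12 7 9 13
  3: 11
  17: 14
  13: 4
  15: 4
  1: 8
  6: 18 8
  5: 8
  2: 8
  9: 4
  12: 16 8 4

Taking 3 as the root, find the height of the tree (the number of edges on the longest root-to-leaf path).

5

A deepest node is 15, reached by 3 → 11 → 8 → 12 → 4 → 15.
That path has 5 edges, so the height is 5.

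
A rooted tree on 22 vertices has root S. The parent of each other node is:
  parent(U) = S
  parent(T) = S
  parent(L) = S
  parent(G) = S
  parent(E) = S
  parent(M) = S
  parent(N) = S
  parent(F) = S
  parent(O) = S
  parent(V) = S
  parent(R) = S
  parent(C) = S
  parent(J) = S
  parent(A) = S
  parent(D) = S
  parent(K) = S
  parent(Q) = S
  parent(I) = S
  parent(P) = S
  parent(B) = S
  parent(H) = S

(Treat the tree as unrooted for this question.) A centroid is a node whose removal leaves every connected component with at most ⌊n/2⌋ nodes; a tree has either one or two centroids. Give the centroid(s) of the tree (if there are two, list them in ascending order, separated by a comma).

Removing S splits the tree into components of sizes 1, 1, 1, 1, 1, 1, 1, 1, 1, 1, 1, 1, 1, 1, 1, 1, 1, 1, 1, 1, 1; the largest is 1 ≤ ⌊22/2⌋ = 11.
No neighbour of S does as well, so S is the unique centroid.

S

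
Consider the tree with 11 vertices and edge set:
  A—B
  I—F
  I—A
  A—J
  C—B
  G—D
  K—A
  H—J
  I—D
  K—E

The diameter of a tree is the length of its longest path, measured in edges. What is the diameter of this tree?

5

Starting from G, a farthest node is H at distance 5.
One longest path: G-D-I-A-J-H.
So the diameter is 5.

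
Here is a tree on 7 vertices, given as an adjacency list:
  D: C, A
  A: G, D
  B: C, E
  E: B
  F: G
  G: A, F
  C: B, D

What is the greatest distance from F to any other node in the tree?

Distances from F peak at 6, attained at E.
F–G–A–D–C–B–E

6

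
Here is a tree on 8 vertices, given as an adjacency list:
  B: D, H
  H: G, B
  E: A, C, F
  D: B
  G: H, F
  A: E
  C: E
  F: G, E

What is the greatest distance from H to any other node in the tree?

4

A farthest node from H is A (C also at distance 4).
The path H–G–F–E–A has 4 edges.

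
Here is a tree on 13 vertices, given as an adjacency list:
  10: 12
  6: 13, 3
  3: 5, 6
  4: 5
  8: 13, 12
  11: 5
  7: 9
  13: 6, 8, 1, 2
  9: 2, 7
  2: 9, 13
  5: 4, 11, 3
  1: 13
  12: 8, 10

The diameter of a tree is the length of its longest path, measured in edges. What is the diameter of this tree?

A longest path is 4 - 5 - 3 - 6 - 13 - 2 - 9 - 7, with 7 edges.

7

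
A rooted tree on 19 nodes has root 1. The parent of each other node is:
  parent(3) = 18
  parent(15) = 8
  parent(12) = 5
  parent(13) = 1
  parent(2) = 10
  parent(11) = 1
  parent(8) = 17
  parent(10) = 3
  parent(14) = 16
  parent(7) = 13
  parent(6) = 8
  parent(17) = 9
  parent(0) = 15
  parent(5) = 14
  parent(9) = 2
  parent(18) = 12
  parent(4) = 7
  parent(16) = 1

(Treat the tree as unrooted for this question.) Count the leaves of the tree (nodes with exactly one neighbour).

Degree-1 nodes: 0, 4, 6, 11 — 4 of them.

4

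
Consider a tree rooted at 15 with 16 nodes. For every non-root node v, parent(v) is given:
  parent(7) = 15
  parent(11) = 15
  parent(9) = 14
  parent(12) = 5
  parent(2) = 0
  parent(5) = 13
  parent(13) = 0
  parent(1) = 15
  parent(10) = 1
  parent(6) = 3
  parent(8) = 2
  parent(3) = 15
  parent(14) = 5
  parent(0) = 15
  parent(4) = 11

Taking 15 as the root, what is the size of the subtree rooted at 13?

5

The subtree rooted at 13 contains: 13, 5, 12, 14, 9 — 5 nodes.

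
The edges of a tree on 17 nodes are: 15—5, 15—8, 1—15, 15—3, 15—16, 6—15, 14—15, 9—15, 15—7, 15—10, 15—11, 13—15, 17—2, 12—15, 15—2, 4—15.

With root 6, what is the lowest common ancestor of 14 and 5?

15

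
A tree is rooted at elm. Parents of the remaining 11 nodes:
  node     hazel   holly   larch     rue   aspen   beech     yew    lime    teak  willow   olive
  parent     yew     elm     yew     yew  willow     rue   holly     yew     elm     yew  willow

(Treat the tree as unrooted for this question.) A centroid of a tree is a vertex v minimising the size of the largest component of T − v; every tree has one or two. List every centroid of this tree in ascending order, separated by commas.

yew

Removing yew splits the tree into components of sizes 3, 3, 2, 1, 1, 1; the largest is 3 ≤ ⌊12/2⌋ = 6.
No neighbour of yew does as well, so yew is the unique centroid.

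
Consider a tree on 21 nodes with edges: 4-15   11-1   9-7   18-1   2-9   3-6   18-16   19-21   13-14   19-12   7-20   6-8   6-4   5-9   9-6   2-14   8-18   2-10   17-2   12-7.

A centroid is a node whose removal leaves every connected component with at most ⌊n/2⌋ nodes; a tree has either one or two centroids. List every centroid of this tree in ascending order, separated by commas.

9

If 9 is removed the pieces have sizes 9, 5, 5, 1, all ≤ ⌊21/2⌋ = 10.
No neighbour of 9 does as well, so 9 is the unique centroid.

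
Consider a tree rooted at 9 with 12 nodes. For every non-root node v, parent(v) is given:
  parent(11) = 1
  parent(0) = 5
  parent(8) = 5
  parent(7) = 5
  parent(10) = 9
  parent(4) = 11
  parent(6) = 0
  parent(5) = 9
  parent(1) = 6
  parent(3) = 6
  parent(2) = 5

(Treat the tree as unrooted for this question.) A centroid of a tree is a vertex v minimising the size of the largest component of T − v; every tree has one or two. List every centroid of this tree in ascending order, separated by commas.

0, 5

Delete 5: the remaining components have sizes 6, 2, 1, 1, 1. Max 6 ≤ 6, so 5 is a centroid.
Its neighbour 0 also leaves a largest component of size 6, so both are centroids.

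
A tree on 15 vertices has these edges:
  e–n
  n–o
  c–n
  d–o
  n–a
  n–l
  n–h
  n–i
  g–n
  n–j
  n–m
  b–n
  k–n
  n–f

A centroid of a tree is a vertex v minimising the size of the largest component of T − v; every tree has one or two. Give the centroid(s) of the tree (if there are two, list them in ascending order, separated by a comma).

n

Delete n: the remaining components have sizes 2, 1, 1, 1, 1, 1, 1, 1, 1, 1, 1, 1, 1. Max 2 ≤ 7, so n is a centroid.
Every other node leaves some component of size > 7, so the centroid is unique.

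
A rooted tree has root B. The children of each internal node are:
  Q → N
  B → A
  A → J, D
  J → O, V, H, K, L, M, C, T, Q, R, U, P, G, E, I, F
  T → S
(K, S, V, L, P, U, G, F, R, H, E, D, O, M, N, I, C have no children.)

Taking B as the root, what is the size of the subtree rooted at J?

19

J's subtree: {J, U, F, Q, K, T, I, E, C, R, O, V, M, G, L, P, H, N, S}, size 19.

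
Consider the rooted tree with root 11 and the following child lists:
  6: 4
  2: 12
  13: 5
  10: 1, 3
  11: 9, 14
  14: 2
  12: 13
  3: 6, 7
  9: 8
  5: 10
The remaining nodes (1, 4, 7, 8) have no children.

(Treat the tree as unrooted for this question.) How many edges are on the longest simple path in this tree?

11

A longest path is 8 – 9 – 11 – 14 – 2 – 12 – 13 – 5 – 10 – 3 – 6 – 4, with 11 edges.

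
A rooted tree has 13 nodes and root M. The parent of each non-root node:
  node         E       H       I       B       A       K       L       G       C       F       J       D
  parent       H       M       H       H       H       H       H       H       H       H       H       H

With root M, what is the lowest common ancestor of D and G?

Path D→root: D H M; path G→root: G H M.
First common node: H.

H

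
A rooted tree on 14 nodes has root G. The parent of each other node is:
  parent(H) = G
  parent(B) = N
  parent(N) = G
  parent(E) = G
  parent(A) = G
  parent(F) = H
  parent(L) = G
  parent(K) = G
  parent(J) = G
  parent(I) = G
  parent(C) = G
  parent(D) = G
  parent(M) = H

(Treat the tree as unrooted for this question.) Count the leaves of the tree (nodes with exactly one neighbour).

The leaves are A, B, C, D, E, F, I, J, K, L, M.
That is 11 leaves.

11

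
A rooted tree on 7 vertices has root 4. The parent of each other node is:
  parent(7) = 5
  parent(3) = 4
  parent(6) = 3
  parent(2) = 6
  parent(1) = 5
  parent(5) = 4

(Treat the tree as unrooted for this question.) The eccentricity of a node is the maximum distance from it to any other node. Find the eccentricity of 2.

5

Distances from 2 peak at 5, attained at 1 (7 also at distance 5).
2 – 6 – 3 – 4 – 5 – 1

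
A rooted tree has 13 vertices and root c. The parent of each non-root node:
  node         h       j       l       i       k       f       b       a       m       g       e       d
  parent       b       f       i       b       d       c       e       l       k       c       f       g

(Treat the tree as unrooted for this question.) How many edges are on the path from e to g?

3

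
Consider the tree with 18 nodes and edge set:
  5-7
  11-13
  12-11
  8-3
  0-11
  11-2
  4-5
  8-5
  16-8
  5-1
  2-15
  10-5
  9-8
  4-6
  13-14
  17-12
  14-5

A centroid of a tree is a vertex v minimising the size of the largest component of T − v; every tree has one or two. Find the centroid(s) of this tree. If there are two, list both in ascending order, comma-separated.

5

Delete 5: the remaining components have sizes 8, 4, 2, 1, 1, 1. Max 8 ≤ 9, so 5 is a centroid.
No neighbour of 5 does as well, so 5 is the unique centroid.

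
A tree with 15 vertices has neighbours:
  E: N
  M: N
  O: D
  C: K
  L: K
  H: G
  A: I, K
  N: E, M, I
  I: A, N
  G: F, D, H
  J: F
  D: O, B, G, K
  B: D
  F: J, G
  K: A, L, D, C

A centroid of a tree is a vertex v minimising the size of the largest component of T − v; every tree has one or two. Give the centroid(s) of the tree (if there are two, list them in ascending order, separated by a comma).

Delete K: the remaining components have sizes 7, 5, 1, 1. Max 7 ≤ 7, so K is a centroid.
Every other node leaves some component of size > 7, so the centroid is unique.

K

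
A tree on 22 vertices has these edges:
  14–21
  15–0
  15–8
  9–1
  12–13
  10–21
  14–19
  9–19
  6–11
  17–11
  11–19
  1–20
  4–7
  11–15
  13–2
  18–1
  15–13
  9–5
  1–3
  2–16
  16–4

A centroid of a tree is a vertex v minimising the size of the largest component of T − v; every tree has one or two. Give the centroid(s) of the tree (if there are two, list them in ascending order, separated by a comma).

11

Delete 11: the remaining components have sizes 10, 9, 1, 1. Max 10 ≤ 11, so 11 is a centroid.
Every other node leaves some component of size > 11, so the centroid is unique.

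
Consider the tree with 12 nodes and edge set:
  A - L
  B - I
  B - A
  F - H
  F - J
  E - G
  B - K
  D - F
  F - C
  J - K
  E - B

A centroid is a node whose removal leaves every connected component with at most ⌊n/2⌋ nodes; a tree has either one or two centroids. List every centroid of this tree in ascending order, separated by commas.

Delete K: the remaining components have sizes 6, 5. Max 6 ≤ 6, so K is a centroid.
B is adjacent to K and is also a centroid (the largest component after removing it is likewise 6).

B, K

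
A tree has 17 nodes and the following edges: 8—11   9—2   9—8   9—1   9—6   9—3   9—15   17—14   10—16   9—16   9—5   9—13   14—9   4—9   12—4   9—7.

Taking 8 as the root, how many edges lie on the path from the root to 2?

Climbing from 2 to the root: 2 – 9 – 8. That's 2 steps.

2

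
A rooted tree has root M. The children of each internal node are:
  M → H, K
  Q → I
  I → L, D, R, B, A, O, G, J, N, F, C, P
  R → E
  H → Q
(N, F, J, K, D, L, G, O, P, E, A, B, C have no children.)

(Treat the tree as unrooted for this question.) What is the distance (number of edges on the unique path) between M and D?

The path is M – H – Q – I – D, which has 4 edges.

4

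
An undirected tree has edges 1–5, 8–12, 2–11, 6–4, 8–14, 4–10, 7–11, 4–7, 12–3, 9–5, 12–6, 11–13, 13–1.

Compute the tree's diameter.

Starting from 9, a farthest node is 14 at distance 10.
One longest path: 9-5-1-13-11-7-4-6-12-8-14.
So the diameter is 10.

10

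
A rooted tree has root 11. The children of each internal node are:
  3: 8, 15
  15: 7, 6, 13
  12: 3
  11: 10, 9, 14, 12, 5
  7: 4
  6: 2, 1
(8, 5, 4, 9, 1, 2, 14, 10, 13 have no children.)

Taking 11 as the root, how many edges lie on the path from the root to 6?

Climbing from 6 to the root: 6 – 15 – 3 – 12 – 11. That's 4 steps.

4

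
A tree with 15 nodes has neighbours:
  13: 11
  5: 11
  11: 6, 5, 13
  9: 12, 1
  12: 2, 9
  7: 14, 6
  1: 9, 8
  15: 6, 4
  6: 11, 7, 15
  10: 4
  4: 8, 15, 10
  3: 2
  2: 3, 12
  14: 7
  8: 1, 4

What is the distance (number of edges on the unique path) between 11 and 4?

The path is 11–6–15–4, which has 3 edges.

3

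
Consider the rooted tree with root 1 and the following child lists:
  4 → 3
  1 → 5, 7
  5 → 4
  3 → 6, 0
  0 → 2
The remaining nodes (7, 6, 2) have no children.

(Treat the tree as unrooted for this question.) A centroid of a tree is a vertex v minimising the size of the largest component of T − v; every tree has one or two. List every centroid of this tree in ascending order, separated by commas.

3, 4

Delete 3: the remaining components have sizes 4, 2, 1. Max 4 ≤ 4, so 3 is a centroid.
4 is adjacent to 3 and is also a centroid (the largest component after removing it is likewise 4).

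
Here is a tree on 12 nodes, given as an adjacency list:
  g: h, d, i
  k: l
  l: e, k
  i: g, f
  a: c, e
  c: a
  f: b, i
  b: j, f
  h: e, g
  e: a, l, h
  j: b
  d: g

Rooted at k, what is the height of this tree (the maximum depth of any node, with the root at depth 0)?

The longest root-to-leaf path is k → l → e → h → g → i → f → b → j (8 edges).

8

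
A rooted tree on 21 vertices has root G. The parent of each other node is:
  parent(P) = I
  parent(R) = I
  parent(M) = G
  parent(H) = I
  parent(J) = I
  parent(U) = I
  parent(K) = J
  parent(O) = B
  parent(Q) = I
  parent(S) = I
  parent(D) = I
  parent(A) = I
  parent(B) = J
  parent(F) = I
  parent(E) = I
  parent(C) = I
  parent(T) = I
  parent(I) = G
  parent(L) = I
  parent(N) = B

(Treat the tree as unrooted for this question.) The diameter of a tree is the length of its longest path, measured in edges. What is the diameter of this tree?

BFS from N reaches M last, at distance 5; BFS from M confirms no node is farther.
Path: N-B-J-I-G-M.

5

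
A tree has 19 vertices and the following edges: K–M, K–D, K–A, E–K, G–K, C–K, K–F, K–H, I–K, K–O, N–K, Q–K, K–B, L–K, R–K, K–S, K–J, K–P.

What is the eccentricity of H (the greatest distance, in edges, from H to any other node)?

A farthest node from H is R (O, N, I, F, L, M, C, D, J, B, P, E, G, A, Q, S also at distance 2).
The path H-K-R has 2 edges.

2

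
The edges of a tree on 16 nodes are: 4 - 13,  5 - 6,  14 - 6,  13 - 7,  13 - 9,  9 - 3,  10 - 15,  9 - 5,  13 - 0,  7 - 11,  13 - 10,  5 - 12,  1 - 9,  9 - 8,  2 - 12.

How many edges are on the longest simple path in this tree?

6

BFS from 11 reaches 14 last, at distance 6; BFS from 14 confirms no node is farther.
Path: 11-7-13-9-5-6-14.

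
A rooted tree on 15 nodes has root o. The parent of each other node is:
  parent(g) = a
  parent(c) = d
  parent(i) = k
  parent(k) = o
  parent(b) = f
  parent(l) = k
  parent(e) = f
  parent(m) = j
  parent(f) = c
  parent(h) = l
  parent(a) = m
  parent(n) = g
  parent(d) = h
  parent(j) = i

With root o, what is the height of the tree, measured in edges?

A deepest node is e, reached by o-k-l-h-d-c-f-e.
That path has 7 edges, so the height is 7.

7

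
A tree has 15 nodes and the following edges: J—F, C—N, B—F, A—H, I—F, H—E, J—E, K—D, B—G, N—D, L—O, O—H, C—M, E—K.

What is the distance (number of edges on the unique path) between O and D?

4

The path is O–H–E–K–D, which has 4 edges.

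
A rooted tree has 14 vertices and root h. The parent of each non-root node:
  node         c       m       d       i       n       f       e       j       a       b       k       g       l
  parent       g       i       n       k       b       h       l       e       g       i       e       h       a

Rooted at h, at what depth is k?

5

h → g → a → l → e → k — 5 edges.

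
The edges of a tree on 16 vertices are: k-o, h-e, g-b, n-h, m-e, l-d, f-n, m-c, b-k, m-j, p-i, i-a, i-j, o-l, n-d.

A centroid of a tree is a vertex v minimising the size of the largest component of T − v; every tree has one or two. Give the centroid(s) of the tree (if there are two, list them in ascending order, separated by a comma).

h, n

If h is removed the pieces have sizes 8, 7, all ≤ ⌊16/2⌋ = 8.
Its neighbour n also leaves a largest component of size 8, so both are centroids.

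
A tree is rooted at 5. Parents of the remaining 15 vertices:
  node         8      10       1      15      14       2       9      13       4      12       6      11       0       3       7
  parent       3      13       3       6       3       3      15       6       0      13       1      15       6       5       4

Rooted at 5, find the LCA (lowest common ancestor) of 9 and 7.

Path 9→root: 9 15 6 1 3 5; path 7→root: 7 4 0 6 1 3 5.
First common node: 6.

6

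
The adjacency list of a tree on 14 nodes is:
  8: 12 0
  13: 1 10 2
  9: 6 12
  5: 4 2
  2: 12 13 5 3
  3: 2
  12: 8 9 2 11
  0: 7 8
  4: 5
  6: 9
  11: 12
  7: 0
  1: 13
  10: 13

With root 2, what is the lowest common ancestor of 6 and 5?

Path 6→root: 6 9 12 2; path 5→root: 5 2.
First common node: 2.

2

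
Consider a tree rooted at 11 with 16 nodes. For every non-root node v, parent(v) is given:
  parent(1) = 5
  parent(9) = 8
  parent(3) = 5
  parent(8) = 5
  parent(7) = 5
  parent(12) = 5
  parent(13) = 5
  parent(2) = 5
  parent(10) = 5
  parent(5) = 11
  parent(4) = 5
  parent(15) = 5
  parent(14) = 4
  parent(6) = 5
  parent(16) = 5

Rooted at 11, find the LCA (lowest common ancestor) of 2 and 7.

5

2's ancestor chain is 2, 5, 11 and 7's is 7, 5, 11; they first meet at 5.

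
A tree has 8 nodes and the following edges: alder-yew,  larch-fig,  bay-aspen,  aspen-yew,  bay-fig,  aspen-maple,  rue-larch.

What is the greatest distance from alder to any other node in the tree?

A farthest node from alder is rue.
The path alder-yew-aspen-bay-fig-larch-rue has 6 edges.

6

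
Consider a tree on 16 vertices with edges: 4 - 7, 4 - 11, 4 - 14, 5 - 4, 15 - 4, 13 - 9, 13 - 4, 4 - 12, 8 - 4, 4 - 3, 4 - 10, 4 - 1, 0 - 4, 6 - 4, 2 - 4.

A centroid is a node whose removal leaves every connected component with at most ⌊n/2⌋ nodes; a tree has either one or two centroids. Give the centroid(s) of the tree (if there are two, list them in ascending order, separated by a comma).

If 4 is removed the pieces have sizes 2, 1, 1, 1, 1, 1, 1, 1, 1, 1, 1, 1, 1, 1, all ≤ ⌊16/2⌋ = 8.
Every other node leaves some component of size > 8, so the centroid is unique.

4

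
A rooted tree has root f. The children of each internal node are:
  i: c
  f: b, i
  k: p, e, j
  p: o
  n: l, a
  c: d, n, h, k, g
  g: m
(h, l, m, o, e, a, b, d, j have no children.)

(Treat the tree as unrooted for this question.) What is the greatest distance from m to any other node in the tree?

5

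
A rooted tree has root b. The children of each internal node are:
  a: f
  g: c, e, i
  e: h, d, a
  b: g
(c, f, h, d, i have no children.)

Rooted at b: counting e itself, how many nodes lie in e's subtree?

5

Descendants of e (including itself): e, h, a, d, f. That's 5.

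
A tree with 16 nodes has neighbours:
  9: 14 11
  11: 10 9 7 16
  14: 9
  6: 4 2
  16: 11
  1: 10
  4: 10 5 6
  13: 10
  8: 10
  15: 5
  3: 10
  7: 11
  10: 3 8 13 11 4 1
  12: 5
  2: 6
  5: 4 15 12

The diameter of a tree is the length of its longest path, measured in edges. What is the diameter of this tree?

6

BFS from 2 reaches 14 last, at distance 6; BFS from 14 confirms no node is farther.
Path: 2 – 6 – 4 – 10 – 11 – 9 – 14.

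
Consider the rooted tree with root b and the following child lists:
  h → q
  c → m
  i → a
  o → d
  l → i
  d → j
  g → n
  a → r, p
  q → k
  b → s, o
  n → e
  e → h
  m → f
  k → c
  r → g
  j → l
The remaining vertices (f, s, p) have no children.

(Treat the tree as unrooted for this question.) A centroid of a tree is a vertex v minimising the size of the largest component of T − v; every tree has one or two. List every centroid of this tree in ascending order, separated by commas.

r

If r is removed the pieces have sizes 9, 9, all ≤ ⌊19/2⌋ = 9.
Every other node leaves some component of size > 9, so the centroid is unique.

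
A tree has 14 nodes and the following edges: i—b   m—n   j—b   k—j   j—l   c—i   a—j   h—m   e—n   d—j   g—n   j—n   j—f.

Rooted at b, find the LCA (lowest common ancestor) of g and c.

b

g's ancestor chain is g, n, j, b and c's is c, i, b; they first meet at b.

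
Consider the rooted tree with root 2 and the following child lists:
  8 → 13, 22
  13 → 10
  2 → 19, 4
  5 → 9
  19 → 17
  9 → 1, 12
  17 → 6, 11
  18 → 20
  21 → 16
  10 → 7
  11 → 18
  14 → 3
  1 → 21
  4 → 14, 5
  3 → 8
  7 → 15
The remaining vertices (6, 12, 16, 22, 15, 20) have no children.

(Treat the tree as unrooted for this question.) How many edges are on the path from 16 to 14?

6

The path is 16–21–1–9–5–4–14, which has 6 edges.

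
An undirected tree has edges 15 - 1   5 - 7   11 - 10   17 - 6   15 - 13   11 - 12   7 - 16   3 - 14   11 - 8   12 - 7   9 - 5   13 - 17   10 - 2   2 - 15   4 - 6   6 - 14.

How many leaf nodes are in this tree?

6

Exactly 6 nodes have a single neighbour: 1, 3, 4, 8, 9, 16.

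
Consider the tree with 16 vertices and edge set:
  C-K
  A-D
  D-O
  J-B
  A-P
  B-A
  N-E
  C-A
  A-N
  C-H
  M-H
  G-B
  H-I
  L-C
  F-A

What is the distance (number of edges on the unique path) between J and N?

J – B – A – N: 3 edges.

3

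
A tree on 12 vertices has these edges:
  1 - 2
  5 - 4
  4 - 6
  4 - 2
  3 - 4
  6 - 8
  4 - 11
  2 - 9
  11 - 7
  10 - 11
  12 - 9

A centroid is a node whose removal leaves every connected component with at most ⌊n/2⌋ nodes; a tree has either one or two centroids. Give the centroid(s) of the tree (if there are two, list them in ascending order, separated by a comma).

4

Removing 4 splits the tree into components of sizes 4, 3, 2, 1, 1; the largest is 4 ≤ ⌊12/2⌋ = 6.
Every other node leaves some component of size > 6, so the centroid is unique.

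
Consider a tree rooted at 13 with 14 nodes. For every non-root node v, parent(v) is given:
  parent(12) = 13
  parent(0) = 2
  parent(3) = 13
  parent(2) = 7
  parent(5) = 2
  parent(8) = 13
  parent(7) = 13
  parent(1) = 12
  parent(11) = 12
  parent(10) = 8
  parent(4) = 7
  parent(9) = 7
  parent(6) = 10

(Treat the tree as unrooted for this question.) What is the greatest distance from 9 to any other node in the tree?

5

A farthest node from 9 is 6.
The path 9 – 7 – 13 – 8 – 10 – 6 has 5 edges.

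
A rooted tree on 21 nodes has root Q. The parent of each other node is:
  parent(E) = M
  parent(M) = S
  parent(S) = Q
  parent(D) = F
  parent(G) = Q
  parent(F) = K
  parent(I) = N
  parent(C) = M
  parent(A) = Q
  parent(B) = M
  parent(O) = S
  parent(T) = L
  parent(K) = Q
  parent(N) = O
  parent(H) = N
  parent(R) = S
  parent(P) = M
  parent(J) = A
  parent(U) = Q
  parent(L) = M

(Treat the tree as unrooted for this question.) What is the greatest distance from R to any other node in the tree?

5

Distances from R peak at 5, attained at D.
R-S-Q-K-F-D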